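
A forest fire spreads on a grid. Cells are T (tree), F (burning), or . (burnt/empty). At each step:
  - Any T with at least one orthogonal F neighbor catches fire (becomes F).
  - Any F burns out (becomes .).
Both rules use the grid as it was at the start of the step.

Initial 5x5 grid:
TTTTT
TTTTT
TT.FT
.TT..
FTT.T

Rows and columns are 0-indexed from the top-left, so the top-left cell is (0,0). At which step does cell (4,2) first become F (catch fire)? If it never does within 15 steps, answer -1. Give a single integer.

Step 1: cell (4,2)='T' (+3 fires, +2 burnt)
Step 2: cell (4,2)='F' (+5 fires, +3 burnt)
  -> target ignites at step 2
Step 3: cell (4,2)='.' (+5 fires, +5 burnt)
Step 4: cell (4,2)='.' (+3 fires, +5 burnt)
Step 5: cell (4,2)='.' (+1 fires, +3 burnt)
Step 6: cell (4,2)='.' (+0 fires, +1 burnt)
  fire out at step 6

2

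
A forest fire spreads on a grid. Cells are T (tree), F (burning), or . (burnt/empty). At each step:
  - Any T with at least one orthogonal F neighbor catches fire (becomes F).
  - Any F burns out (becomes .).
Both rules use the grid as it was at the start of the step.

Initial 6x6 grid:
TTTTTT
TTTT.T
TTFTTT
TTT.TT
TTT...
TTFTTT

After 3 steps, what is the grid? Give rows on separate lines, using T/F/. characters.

Step 1: 7 trees catch fire, 2 burn out
  TTTTTT
  TTFT.T
  TF.FTT
  TTF.TT
  TTF...
  TF.FTT
Step 2: 9 trees catch fire, 7 burn out
  TTFTTT
  TF.F.T
  F...FT
  TF..TT
  TF....
  F...FT
Step 3: 8 trees catch fire, 9 burn out
  TF.FTT
  F....T
  .....F
  F...FT
  F.....
  .....F

TF.FTT
F....T
.....F
F...FT
F.....
.....F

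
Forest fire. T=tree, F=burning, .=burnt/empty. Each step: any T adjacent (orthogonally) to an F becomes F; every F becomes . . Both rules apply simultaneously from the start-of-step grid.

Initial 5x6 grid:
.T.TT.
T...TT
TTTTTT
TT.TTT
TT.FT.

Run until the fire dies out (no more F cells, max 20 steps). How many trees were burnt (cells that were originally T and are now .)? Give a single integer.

Answer: 19

Derivation:
Step 1: +2 fires, +1 burnt (F count now 2)
Step 2: +2 fires, +2 burnt (F count now 2)
Step 3: +3 fires, +2 burnt (F count now 3)
Step 4: +3 fires, +3 burnt (F count now 3)
Step 5: +4 fires, +3 burnt (F count now 4)
Step 6: +4 fires, +4 burnt (F count now 4)
Step 7: +1 fires, +4 burnt (F count now 1)
Step 8: +0 fires, +1 burnt (F count now 0)
Fire out after step 8
Initially T: 20, now '.': 29
Total burnt (originally-T cells now '.'): 19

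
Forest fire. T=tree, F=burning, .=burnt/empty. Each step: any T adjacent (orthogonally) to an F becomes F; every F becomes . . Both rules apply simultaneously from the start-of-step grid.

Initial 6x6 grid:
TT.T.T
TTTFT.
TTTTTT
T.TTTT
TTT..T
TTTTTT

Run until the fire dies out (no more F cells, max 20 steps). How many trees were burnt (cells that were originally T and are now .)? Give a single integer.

Answer: 28

Derivation:
Step 1: +4 fires, +1 burnt (F count now 4)
Step 2: +4 fires, +4 burnt (F count now 4)
Step 3: +6 fires, +4 burnt (F count now 6)
Step 4: +4 fires, +6 burnt (F count now 4)
Step 5: +4 fires, +4 burnt (F count now 4)
Step 6: +4 fires, +4 burnt (F count now 4)
Step 7: +2 fires, +4 burnt (F count now 2)
Step 8: +0 fires, +2 burnt (F count now 0)
Fire out after step 8
Initially T: 29, now '.': 35
Total burnt (originally-T cells now '.'): 28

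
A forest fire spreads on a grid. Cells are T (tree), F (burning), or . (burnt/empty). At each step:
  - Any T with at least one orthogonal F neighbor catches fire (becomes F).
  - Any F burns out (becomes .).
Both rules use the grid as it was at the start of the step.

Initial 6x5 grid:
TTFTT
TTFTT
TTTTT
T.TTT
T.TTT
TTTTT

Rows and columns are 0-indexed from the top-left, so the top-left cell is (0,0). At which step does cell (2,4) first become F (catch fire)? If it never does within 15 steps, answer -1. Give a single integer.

Step 1: cell (2,4)='T' (+5 fires, +2 burnt)
Step 2: cell (2,4)='T' (+7 fires, +5 burnt)
Step 3: cell (2,4)='F' (+4 fires, +7 burnt)
  -> target ignites at step 3
Step 4: cell (2,4)='.' (+4 fires, +4 burnt)
Step 5: cell (2,4)='.' (+4 fires, +4 burnt)
Step 6: cell (2,4)='.' (+2 fires, +4 burnt)
Step 7: cell (2,4)='.' (+0 fires, +2 burnt)
  fire out at step 7

3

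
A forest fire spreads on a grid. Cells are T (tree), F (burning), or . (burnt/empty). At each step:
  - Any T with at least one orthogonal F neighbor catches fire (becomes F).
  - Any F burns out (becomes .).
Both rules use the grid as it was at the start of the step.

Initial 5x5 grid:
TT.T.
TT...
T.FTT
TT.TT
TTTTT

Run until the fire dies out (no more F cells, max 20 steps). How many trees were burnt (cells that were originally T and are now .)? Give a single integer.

Answer: 16

Derivation:
Step 1: +1 fires, +1 burnt (F count now 1)
Step 2: +2 fires, +1 burnt (F count now 2)
Step 3: +2 fires, +2 burnt (F count now 2)
Step 4: +2 fires, +2 burnt (F count now 2)
Step 5: +1 fires, +2 burnt (F count now 1)
Step 6: +2 fires, +1 burnt (F count now 2)
Step 7: +1 fires, +2 burnt (F count now 1)
Step 8: +1 fires, +1 burnt (F count now 1)
Step 9: +1 fires, +1 burnt (F count now 1)
Step 10: +2 fires, +1 burnt (F count now 2)
Step 11: +1 fires, +2 burnt (F count now 1)
Step 12: +0 fires, +1 burnt (F count now 0)
Fire out after step 12
Initially T: 17, now '.': 24
Total burnt (originally-T cells now '.'): 16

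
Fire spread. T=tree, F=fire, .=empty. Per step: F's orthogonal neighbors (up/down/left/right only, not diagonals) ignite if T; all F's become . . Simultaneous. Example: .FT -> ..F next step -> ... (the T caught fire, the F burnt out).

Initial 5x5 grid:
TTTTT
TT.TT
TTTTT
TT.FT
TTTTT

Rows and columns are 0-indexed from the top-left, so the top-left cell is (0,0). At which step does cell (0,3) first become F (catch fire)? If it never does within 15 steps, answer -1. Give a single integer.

Step 1: cell (0,3)='T' (+3 fires, +1 burnt)
Step 2: cell (0,3)='T' (+5 fires, +3 burnt)
Step 3: cell (0,3)='F' (+4 fires, +5 burnt)
  -> target ignites at step 3
Step 4: cell (0,3)='.' (+6 fires, +4 burnt)
Step 5: cell (0,3)='.' (+3 fires, +6 burnt)
Step 6: cell (0,3)='.' (+1 fires, +3 burnt)
Step 7: cell (0,3)='.' (+0 fires, +1 burnt)
  fire out at step 7

3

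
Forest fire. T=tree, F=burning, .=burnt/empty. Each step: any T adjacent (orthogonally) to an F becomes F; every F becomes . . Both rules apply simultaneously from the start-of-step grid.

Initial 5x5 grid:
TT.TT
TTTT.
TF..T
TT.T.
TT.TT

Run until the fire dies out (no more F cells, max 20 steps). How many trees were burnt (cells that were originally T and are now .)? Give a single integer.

Step 1: +3 fires, +1 burnt (F count now 3)
Step 2: +5 fires, +3 burnt (F count now 5)
Step 3: +3 fires, +5 burnt (F count now 3)
Step 4: +1 fires, +3 burnt (F count now 1)
Step 5: +1 fires, +1 burnt (F count now 1)
Step 6: +0 fires, +1 burnt (F count now 0)
Fire out after step 6
Initially T: 17, now '.': 21
Total burnt (originally-T cells now '.'): 13

Answer: 13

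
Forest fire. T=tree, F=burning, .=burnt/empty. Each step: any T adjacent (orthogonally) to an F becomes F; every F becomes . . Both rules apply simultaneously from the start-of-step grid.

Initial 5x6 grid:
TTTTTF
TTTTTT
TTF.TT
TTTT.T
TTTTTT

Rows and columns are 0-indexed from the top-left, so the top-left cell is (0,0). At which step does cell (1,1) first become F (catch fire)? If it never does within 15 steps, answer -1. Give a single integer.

Step 1: cell (1,1)='T' (+5 fires, +2 burnt)
Step 2: cell (1,1)='F' (+10 fires, +5 burnt)
  -> target ignites at step 2
Step 3: cell (1,1)='.' (+7 fires, +10 burnt)
Step 4: cell (1,1)='.' (+4 fires, +7 burnt)
Step 5: cell (1,1)='.' (+0 fires, +4 burnt)
  fire out at step 5

2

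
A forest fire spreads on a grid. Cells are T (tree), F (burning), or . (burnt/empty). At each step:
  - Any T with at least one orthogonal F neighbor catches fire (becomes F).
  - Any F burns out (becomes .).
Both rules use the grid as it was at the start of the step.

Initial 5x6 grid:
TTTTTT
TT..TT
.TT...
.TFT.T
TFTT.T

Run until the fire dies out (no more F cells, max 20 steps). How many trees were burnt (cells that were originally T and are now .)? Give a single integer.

Step 1: +5 fires, +2 burnt (F count now 5)
Step 2: +2 fires, +5 burnt (F count now 2)
Step 3: +1 fires, +2 burnt (F count now 1)
Step 4: +2 fires, +1 burnt (F count now 2)
Step 5: +2 fires, +2 burnt (F count now 2)
Step 6: +1 fires, +2 burnt (F count now 1)
Step 7: +1 fires, +1 burnt (F count now 1)
Step 8: +2 fires, +1 burnt (F count now 2)
Step 9: +1 fires, +2 burnt (F count now 1)
Step 10: +0 fires, +1 burnt (F count now 0)
Fire out after step 10
Initially T: 19, now '.': 28
Total burnt (originally-T cells now '.'): 17

Answer: 17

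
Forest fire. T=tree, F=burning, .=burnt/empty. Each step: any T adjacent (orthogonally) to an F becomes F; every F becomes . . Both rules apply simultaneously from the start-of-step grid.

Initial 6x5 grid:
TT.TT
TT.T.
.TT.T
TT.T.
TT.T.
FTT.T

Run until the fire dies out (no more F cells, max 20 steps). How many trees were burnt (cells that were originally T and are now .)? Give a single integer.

Step 1: +2 fires, +1 burnt (F count now 2)
Step 2: +3 fires, +2 burnt (F count now 3)
Step 3: +1 fires, +3 burnt (F count now 1)
Step 4: +1 fires, +1 burnt (F count now 1)
Step 5: +2 fires, +1 burnt (F count now 2)
Step 6: +2 fires, +2 burnt (F count now 2)
Step 7: +1 fires, +2 burnt (F count now 1)
Step 8: +0 fires, +1 burnt (F count now 0)
Fire out after step 8
Initially T: 19, now '.': 23
Total burnt (originally-T cells now '.'): 12

Answer: 12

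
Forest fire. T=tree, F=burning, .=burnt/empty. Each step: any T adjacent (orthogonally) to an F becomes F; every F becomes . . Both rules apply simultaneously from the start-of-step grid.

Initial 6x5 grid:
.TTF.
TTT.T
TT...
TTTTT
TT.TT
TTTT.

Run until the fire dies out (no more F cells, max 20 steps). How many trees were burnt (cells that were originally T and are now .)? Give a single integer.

Answer: 20

Derivation:
Step 1: +1 fires, +1 burnt (F count now 1)
Step 2: +2 fires, +1 burnt (F count now 2)
Step 3: +1 fires, +2 burnt (F count now 1)
Step 4: +2 fires, +1 burnt (F count now 2)
Step 5: +2 fires, +2 burnt (F count now 2)
Step 6: +3 fires, +2 burnt (F count now 3)
Step 7: +3 fires, +3 burnt (F count now 3)
Step 8: +4 fires, +3 burnt (F count now 4)
Step 9: +2 fires, +4 burnt (F count now 2)
Step 10: +0 fires, +2 burnt (F count now 0)
Fire out after step 10
Initially T: 21, now '.': 29
Total burnt (originally-T cells now '.'): 20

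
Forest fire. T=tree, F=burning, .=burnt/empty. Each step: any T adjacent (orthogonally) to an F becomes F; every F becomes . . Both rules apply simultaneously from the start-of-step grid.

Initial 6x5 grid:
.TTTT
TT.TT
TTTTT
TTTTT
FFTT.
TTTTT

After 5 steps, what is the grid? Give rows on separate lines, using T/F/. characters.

Step 1: 5 trees catch fire, 2 burn out
  .TTTT
  TT.TT
  TTTTT
  FFTTT
  ..FT.
  FFTTT
Step 2: 5 trees catch fire, 5 burn out
  .TTTT
  TT.TT
  FFTTT
  ..FTT
  ...F.
  ..FTT
Step 3: 5 trees catch fire, 5 burn out
  .TTTT
  FF.TT
  ..FTT
  ...FT
  .....
  ...FT
Step 4: 4 trees catch fire, 5 burn out
  .FTTT
  ...TT
  ...FT
  ....F
  .....
  ....F
Step 5: 3 trees catch fire, 4 burn out
  ..FTT
  ...FT
  ....F
  .....
  .....
  .....

..FTT
...FT
....F
.....
.....
.....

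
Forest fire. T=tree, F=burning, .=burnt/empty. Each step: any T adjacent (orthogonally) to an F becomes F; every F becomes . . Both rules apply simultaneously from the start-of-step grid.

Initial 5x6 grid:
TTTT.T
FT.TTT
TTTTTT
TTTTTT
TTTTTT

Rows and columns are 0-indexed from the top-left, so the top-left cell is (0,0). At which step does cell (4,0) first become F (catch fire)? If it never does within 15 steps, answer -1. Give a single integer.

Step 1: cell (4,0)='T' (+3 fires, +1 burnt)
Step 2: cell (4,0)='T' (+3 fires, +3 burnt)
Step 3: cell (4,0)='F' (+4 fires, +3 burnt)
  -> target ignites at step 3
Step 4: cell (4,0)='.' (+4 fires, +4 burnt)
Step 5: cell (4,0)='.' (+4 fires, +4 burnt)
Step 6: cell (4,0)='.' (+4 fires, +4 burnt)
Step 7: cell (4,0)='.' (+3 fires, +4 burnt)
Step 8: cell (4,0)='.' (+2 fires, +3 burnt)
Step 9: cell (4,0)='.' (+0 fires, +2 burnt)
  fire out at step 9

3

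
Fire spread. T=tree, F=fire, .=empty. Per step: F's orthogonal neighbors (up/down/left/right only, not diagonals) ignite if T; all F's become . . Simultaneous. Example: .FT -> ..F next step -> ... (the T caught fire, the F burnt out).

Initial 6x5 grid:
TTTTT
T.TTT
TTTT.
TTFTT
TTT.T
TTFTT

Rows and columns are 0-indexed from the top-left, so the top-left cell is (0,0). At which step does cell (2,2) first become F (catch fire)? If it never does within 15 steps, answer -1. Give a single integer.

Step 1: cell (2,2)='F' (+6 fires, +2 burnt)
  -> target ignites at step 1
Step 2: cell (2,2)='.' (+8 fires, +6 burnt)
Step 3: cell (2,2)='.' (+5 fires, +8 burnt)
Step 4: cell (2,2)='.' (+4 fires, +5 burnt)
Step 5: cell (2,2)='.' (+2 fires, +4 burnt)
Step 6: cell (2,2)='.' (+0 fires, +2 burnt)
  fire out at step 6

1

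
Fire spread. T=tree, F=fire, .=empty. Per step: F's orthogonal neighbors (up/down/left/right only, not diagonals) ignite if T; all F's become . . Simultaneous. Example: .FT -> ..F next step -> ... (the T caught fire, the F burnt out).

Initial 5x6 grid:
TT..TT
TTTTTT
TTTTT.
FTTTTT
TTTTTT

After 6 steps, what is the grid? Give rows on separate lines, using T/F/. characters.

Step 1: 3 trees catch fire, 1 burn out
  TT..TT
  TTTTTT
  FTTTT.
  .FTTTT
  FTTTTT
Step 2: 4 trees catch fire, 3 burn out
  TT..TT
  FTTTTT
  .FTTT.
  ..FTTT
  .FTTTT
Step 3: 5 trees catch fire, 4 burn out
  FT..TT
  .FTTTT
  ..FTT.
  ...FTT
  ..FTTT
Step 4: 5 trees catch fire, 5 burn out
  .F..TT
  ..FTTT
  ...FT.
  ....FT
  ...FTT
Step 5: 4 trees catch fire, 5 burn out
  ....TT
  ...FTT
  ....F.
  .....F
  ....FT
Step 6: 2 trees catch fire, 4 burn out
  ....TT
  ....FT
  ......
  ......
  .....F

....TT
....FT
......
......
.....F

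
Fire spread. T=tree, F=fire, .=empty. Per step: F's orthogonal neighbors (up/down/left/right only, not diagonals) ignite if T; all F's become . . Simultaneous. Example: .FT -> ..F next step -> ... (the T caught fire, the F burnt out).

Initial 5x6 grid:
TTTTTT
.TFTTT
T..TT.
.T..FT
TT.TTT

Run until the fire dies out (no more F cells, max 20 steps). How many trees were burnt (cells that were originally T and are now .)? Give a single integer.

Answer: 16

Derivation:
Step 1: +6 fires, +2 burnt (F count now 6)
Step 2: +6 fires, +6 burnt (F count now 6)
Step 3: +3 fires, +6 burnt (F count now 3)
Step 4: +1 fires, +3 burnt (F count now 1)
Step 5: +0 fires, +1 burnt (F count now 0)
Fire out after step 5
Initially T: 20, now '.': 26
Total burnt (originally-T cells now '.'): 16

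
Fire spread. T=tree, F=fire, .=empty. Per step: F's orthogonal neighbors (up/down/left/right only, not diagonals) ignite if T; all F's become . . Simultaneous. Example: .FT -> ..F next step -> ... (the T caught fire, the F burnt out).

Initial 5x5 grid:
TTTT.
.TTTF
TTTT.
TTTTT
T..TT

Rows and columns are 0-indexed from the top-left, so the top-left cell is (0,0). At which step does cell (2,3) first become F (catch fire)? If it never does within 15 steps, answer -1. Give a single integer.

Step 1: cell (2,3)='T' (+1 fires, +1 burnt)
Step 2: cell (2,3)='F' (+3 fires, +1 burnt)
  -> target ignites at step 2
Step 3: cell (2,3)='.' (+4 fires, +3 burnt)
Step 4: cell (2,3)='.' (+5 fires, +4 burnt)
Step 5: cell (2,3)='.' (+4 fires, +5 burnt)
Step 6: cell (2,3)='.' (+1 fires, +4 burnt)
Step 7: cell (2,3)='.' (+1 fires, +1 burnt)
Step 8: cell (2,3)='.' (+0 fires, +1 burnt)
  fire out at step 8

2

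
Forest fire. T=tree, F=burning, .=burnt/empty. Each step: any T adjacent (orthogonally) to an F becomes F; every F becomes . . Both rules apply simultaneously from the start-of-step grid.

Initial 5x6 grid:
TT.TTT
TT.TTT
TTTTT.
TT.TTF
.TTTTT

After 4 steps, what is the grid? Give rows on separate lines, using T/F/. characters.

Step 1: 2 trees catch fire, 1 burn out
  TT.TTT
  TT.TTT
  TTTTT.
  TT.TF.
  .TTTTF
Step 2: 3 trees catch fire, 2 burn out
  TT.TTT
  TT.TTT
  TTTTF.
  TT.F..
  .TTTF.
Step 3: 3 trees catch fire, 3 burn out
  TT.TTT
  TT.TFT
  TTTF..
  TT....
  .TTF..
Step 4: 5 trees catch fire, 3 burn out
  TT.TFT
  TT.F.F
  TTF...
  TT....
  .TF...

TT.TFT
TT.F.F
TTF...
TT....
.TF...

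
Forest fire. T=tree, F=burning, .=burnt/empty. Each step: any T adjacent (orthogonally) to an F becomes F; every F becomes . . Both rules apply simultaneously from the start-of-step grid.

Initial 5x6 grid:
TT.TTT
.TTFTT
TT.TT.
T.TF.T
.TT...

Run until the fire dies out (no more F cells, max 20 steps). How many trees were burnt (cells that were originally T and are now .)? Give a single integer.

Step 1: +5 fires, +2 burnt (F count now 5)
Step 2: +5 fires, +5 burnt (F count now 5)
Step 3: +4 fires, +5 burnt (F count now 4)
Step 4: +2 fires, +4 burnt (F count now 2)
Step 5: +1 fires, +2 burnt (F count now 1)
Step 6: +0 fires, +1 burnt (F count now 0)
Fire out after step 6
Initially T: 18, now '.': 29
Total burnt (originally-T cells now '.'): 17

Answer: 17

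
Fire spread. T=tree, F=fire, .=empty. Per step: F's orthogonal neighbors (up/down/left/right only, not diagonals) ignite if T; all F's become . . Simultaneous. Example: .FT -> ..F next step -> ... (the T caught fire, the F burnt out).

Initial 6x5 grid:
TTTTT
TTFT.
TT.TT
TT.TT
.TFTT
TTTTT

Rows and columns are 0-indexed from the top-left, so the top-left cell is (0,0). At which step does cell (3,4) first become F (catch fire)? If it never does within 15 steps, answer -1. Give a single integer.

Step 1: cell (3,4)='T' (+6 fires, +2 burnt)
Step 2: cell (3,4)='T' (+10 fires, +6 burnt)
Step 3: cell (3,4)='F' (+8 fires, +10 burnt)
  -> target ignites at step 3
Step 4: cell (3,4)='.' (+0 fires, +8 burnt)
  fire out at step 4

3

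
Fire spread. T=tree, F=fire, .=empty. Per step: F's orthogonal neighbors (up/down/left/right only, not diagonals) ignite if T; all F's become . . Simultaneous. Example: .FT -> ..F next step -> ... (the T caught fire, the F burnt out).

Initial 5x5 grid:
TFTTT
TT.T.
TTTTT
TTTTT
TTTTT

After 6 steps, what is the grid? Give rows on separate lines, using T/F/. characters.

Step 1: 3 trees catch fire, 1 burn out
  F.FTT
  TF.T.
  TTTTT
  TTTTT
  TTTTT
Step 2: 3 trees catch fire, 3 burn out
  ...FT
  F..T.
  TFTTT
  TTTTT
  TTTTT
Step 3: 5 trees catch fire, 3 burn out
  ....F
  ...F.
  F.FTT
  TFTTT
  TTTTT
Step 4: 4 trees catch fire, 5 burn out
  .....
  .....
  ...FT
  F.FTT
  TFTTT
Step 5: 4 trees catch fire, 4 burn out
  .....
  .....
  ....F
  ...FT
  F.FTT
Step 6: 2 trees catch fire, 4 burn out
  .....
  .....
  .....
  ....F
  ...FT

.....
.....
.....
....F
...FT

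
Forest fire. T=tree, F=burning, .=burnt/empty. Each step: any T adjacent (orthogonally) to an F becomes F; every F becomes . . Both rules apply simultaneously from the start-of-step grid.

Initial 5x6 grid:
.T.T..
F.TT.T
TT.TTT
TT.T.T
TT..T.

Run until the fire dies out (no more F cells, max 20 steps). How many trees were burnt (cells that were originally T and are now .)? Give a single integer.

Step 1: +1 fires, +1 burnt (F count now 1)
Step 2: +2 fires, +1 burnt (F count now 2)
Step 3: +2 fires, +2 burnt (F count now 2)
Step 4: +1 fires, +2 burnt (F count now 1)
Step 5: +0 fires, +1 burnt (F count now 0)
Fire out after step 5
Initially T: 17, now '.': 19
Total burnt (originally-T cells now '.'): 6

Answer: 6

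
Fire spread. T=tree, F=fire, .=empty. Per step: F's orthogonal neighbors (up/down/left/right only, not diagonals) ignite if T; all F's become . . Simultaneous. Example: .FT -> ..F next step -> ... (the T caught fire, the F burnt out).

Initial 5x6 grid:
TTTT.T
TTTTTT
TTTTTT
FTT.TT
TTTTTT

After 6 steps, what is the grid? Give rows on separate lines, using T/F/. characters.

Step 1: 3 trees catch fire, 1 burn out
  TTTT.T
  TTTTTT
  FTTTTT
  .FT.TT
  FTTTTT
Step 2: 4 trees catch fire, 3 burn out
  TTTT.T
  FTTTTT
  .FTTTT
  ..F.TT
  .FTTTT
Step 3: 4 trees catch fire, 4 burn out
  FTTT.T
  .FTTTT
  ..FTTT
  ....TT
  ..FTTT
Step 4: 4 trees catch fire, 4 burn out
  .FTT.T
  ..FTTT
  ...FTT
  ....TT
  ...FTT
Step 5: 4 trees catch fire, 4 burn out
  ..FT.T
  ...FTT
  ....FT
  ....TT
  ....FT
Step 6: 5 trees catch fire, 4 burn out
  ...F.T
  ....FT
  .....F
  ....FT
  .....F

...F.T
....FT
.....F
....FT
.....F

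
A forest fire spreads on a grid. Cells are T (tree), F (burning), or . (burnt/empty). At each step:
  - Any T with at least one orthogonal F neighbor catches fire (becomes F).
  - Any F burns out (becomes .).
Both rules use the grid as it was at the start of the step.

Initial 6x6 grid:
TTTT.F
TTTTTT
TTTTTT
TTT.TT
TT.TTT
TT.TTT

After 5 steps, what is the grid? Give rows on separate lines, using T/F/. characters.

Step 1: 1 trees catch fire, 1 burn out
  TTTT..
  TTTTTF
  TTTTTT
  TTT.TT
  TT.TTT
  TT.TTT
Step 2: 2 trees catch fire, 1 burn out
  TTTT..
  TTTTF.
  TTTTTF
  TTT.TT
  TT.TTT
  TT.TTT
Step 3: 3 trees catch fire, 2 burn out
  TTTT..
  TTTF..
  TTTTF.
  TTT.TF
  TT.TTT
  TT.TTT
Step 4: 5 trees catch fire, 3 burn out
  TTTF..
  TTF...
  TTTF..
  TTT.F.
  TT.TTF
  TT.TTT
Step 5: 5 trees catch fire, 5 burn out
  TTF...
  TF....
  TTF...
  TTT...
  TT.TF.
  TT.TTF

TTF...
TF....
TTF...
TTT...
TT.TF.
TT.TTF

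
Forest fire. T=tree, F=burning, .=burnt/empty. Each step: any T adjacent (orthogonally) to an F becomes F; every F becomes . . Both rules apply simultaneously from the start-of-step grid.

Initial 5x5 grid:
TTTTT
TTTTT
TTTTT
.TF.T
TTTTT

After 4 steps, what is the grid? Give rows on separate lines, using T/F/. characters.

Step 1: 3 trees catch fire, 1 burn out
  TTTTT
  TTTTT
  TTFTT
  .F..T
  TTFTT
Step 2: 5 trees catch fire, 3 burn out
  TTTTT
  TTFTT
  TF.FT
  ....T
  TF.FT
Step 3: 7 trees catch fire, 5 burn out
  TTFTT
  TF.FT
  F...F
  ....T
  F...F
Step 4: 5 trees catch fire, 7 burn out
  TF.FT
  F...F
  .....
  ....F
  .....

TF.FT
F...F
.....
....F
.....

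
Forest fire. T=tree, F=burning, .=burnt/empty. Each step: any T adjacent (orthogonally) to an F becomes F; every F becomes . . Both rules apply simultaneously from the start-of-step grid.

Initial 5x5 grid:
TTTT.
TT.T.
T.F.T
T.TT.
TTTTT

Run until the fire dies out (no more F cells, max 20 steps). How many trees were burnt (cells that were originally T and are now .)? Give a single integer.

Answer: 16

Derivation:
Step 1: +1 fires, +1 burnt (F count now 1)
Step 2: +2 fires, +1 burnt (F count now 2)
Step 3: +2 fires, +2 burnt (F count now 2)
Step 4: +2 fires, +2 burnt (F count now 2)
Step 5: +1 fires, +2 burnt (F count now 1)
Step 6: +1 fires, +1 burnt (F count now 1)
Step 7: +1 fires, +1 burnt (F count now 1)
Step 8: +2 fires, +1 burnt (F count now 2)
Step 9: +1 fires, +2 burnt (F count now 1)
Step 10: +1 fires, +1 burnt (F count now 1)
Step 11: +1 fires, +1 burnt (F count now 1)
Step 12: +1 fires, +1 burnt (F count now 1)
Step 13: +0 fires, +1 burnt (F count now 0)
Fire out after step 13
Initially T: 17, now '.': 24
Total burnt (originally-T cells now '.'): 16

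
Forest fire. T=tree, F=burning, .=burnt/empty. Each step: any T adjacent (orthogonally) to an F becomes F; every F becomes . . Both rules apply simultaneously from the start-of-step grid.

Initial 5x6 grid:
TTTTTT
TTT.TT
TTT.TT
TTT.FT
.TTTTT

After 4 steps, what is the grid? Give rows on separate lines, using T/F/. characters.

Step 1: 3 trees catch fire, 1 burn out
  TTTTTT
  TTT.TT
  TTT.FT
  TTT..F
  .TTTFT
Step 2: 4 trees catch fire, 3 burn out
  TTTTTT
  TTT.FT
  TTT..F
  TTT...
  .TTF.F
Step 3: 3 trees catch fire, 4 burn out
  TTTTFT
  TTT..F
  TTT...
  TTT...
  .TF...
Step 4: 4 trees catch fire, 3 burn out
  TTTF.F
  TTT...
  TTT...
  TTF...
  .F....

TTTF.F
TTT...
TTT...
TTF...
.F....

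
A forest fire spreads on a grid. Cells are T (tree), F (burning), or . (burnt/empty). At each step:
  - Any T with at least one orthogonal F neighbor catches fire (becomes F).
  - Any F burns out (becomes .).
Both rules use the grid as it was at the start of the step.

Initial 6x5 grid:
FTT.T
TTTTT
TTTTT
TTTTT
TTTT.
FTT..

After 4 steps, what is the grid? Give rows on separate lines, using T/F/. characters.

Step 1: 4 trees catch fire, 2 burn out
  .FT.T
  FTTTT
  TTTTT
  TTTTT
  FTTT.
  .FT..
Step 2: 6 trees catch fire, 4 burn out
  ..F.T
  .FTTT
  FTTTT
  FTTTT
  .FTT.
  ..F..
Step 3: 4 trees catch fire, 6 burn out
  ....T
  ..FTT
  .FTTT
  .FTTT
  ..FT.
  .....
Step 4: 4 trees catch fire, 4 burn out
  ....T
  ...FT
  ..FTT
  ..FTT
  ...F.
  .....

....T
...FT
..FTT
..FTT
...F.
.....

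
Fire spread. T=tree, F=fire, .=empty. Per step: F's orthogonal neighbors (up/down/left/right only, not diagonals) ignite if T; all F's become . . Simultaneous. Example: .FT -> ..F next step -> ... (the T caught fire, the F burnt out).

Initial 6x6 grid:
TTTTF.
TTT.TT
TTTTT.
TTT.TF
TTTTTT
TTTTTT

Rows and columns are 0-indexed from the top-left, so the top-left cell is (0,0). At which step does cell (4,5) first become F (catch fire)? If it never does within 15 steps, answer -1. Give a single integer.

Step 1: cell (4,5)='F' (+4 fires, +2 burnt)
  -> target ignites at step 1
Step 2: cell (4,5)='.' (+5 fires, +4 burnt)
Step 3: cell (4,5)='.' (+5 fires, +5 burnt)
Step 4: cell (4,5)='.' (+5 fires, +5 burnt)
Step 5: cell (4,5)='.' (+5 fires, +5 burnt)
Step 6: cell (4,5)='.' (+4 fires, +5 burnt)
Step 7: cell (4,5)='.' (+2 fires, +4 burnt)
Step 8: cell (4,5)='.' (+0 fires, +2 burnt)
  fire out at step 8

1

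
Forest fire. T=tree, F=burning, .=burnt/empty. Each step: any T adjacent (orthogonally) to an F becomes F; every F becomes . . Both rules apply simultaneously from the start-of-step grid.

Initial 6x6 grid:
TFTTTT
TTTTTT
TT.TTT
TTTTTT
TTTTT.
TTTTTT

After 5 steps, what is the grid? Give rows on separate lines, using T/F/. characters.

Step 1: 3 trees catch fire, 1 burn out
  F.FTTT
  TFTTTT
  TT.TTT
  TTTTTT
  TTTTT.
  TTTTTT
Step 2: 4 trees catch fire, 3 burn out
  ...FTT
  F.FTTT
  TF.TTT
  TTTTTT
  TTTTT.
  TTTTTT
Step 3: 4 trees catch fire, 4 burn out
  ....FT
  ...FTT
  F..TTT
  TFTTTT
  TTTTT.
  TTTTTT
Step 4: 6 trees catch fire, 4 burn out
  .....F
  ....FT
  ...FTT
  F.FTTT
  TFTTT.
  TTTTTT
Step 5: 6 trees catch fire, 6 burn out
  ......
  .....F
  ....FT
  ...FTT
  F.FTT.
  TFTTTT

......
.....F
....FT
...FTT
F.FTT.
TFTTTT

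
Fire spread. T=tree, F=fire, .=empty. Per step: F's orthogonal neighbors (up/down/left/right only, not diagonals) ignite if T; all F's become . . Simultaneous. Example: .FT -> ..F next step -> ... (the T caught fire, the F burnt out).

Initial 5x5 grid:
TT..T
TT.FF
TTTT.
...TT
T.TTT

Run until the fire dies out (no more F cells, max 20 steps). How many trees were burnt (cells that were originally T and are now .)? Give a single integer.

Step 1: +2 fires, +2 burnt (F count now 2)
Step 2: +2 fires, +2 burnt (F count now 2)
Step 3: +3 fires, +2 burnt (F count now 3)
Step 4: +4 fires, +3 burnt (F count now 4)
Step 5: +2 fires, +4 burnt (F count now 2)
Step 6: +1 fires, +2 burnt (F count now 1)
Step 7: +0 fires, +1 burnt (F count now 0)
Fire out after step 7
Initially T: 15, now '.': 24
Total burnt (originally-T cells now '.'): 14

Answer: 14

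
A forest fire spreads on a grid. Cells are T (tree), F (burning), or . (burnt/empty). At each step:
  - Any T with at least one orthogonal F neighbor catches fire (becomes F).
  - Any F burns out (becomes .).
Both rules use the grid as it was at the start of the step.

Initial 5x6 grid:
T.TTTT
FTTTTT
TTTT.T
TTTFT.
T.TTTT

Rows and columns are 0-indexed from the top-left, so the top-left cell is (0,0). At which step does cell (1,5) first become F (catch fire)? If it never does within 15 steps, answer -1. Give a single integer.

Step 1: cell (1,5)='T' (+7 fires, +2 burnt)
Step 2: cell (1,5)='T' (+8 fires, +7 burnt)
Step 3: cell (1,5)='T' (+5 fires, +8 burnt)
Step 4: cell (1,5)='F' (+2 fires, +5 burnt)
  -> target ignites at step 4
Step 5: cell (1,5)='.' (+2 fires, +2 burnt)
Step 6: cell (1,5)='.' (+0 fires, +2 burnt)
  fire out at step 6

4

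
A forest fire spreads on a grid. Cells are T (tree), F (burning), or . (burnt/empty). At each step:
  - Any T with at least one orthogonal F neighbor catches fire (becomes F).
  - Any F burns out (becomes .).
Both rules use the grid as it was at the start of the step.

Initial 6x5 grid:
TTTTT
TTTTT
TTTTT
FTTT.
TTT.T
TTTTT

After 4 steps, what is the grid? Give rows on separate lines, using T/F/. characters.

Step 1: 3 trees catch fire, 1 burn out
  TTTTT
  TTTTT
  FTTTT
  .FTT.
  FTT.T
  TTTTT
Step 2: 5 trees catch fire, 3 burn out
  TTTTT
  FTTTT
  .FTTT
  ..FT.
  .FT.T
  FTTTT
Step 3: 6 trees catch fire, 5 burn out
  FTTTT
  .FTTT
  ..FTT
  ...F.
  ..F.T
  .FTTT
Step 4: 4 trees catch fire, 6 burn out
  .FTTT
  ..FTT
  ...FT
  .....
  ....T
  ..FTT

.FTTT
..FTT
...FT
.....
....T
..FTT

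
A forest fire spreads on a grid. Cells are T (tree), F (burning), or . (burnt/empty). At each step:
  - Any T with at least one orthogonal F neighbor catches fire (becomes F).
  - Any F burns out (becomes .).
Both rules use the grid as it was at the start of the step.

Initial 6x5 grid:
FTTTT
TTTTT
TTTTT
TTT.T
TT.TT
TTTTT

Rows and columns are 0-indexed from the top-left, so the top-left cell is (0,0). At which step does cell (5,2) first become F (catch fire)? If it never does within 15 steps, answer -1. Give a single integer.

Step 1: cell (5,2)='T' (+2 fires, +1 burnt)
Step 2: cell (5,2)='T' (+3 fires, +2 burnt)
Step 3: cell (5,2)='T' (+4 fires, +3 burnt)
Step 4: cell (5,2)='T' (+5 fires, +4 burnt)
Step 5: cell (5,2)='T' (+5 fires, +5 burnt)
Step 6: cell (5,2)='T' (+2 fires, +5 burnt)
Step 7: cell (5,2)='F' (+2 fires, +2 burnt)
  -> target ignites at step 7
Step 8: cell (5,2)='.' (+2 fires, +2 burnt)
Step 9: cell (5,2)='.' (+2 fires, +2 burnt)
Step 10: cell (5,2)='.' (+0 fires, +2 burnt)
  fire out at step 10

7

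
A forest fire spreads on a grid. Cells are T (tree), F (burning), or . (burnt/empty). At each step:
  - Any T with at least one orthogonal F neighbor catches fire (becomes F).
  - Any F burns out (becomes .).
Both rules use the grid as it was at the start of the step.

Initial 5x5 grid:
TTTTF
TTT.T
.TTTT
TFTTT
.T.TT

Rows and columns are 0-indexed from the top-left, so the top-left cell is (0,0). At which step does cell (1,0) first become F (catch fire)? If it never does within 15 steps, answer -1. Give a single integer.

Step 1: cell (1,0)='T' (+6 fires, +2 burnt)
Step 2: cell (1,0)='T' (+5 fires, +6 burnt)
Step 3: cell (1,0)='F' (+6 fires, +5 burnt)
  -> target ignites at step 3
Step 4: cell (1,0)='.' (+2 fires, +6 burnt)
Step 5: cell (1,0)='.' (+0 fires, +2 burnt)
  fire out at step 5

3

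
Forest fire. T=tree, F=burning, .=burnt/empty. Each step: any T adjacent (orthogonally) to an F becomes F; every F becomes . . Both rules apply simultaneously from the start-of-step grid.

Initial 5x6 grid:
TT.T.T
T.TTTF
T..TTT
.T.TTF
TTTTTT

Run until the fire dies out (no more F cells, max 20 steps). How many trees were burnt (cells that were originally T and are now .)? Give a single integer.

Answer: 17

Derivation:
Step 1: +5 fires, +2 burnt (F count now 5)
Step 2: +4 fires, +5 burnt (F count now 4)
Step 3: +4 fires, +4 burnt (F count now 4)
Step 4: +1 fires, +4 burnt (F count now 1)
Step 5: +1 fires, +1 burnt (F count now 1)
Step 6: +2 fires, +1 burnt (F count now 2)
Step 7: +0 fires, +2 burnt (F count now 0)
Fire out after step 7
Initially T: 21, now '.': 26
Total burnt (originally-T cells now '.'): 17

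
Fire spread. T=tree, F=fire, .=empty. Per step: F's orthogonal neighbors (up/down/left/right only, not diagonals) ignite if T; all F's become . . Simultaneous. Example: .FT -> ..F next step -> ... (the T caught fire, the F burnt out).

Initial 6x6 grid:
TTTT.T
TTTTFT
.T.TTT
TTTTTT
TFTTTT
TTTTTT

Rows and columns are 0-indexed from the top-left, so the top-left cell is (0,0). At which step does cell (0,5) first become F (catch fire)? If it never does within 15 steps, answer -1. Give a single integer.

Step 1: cell (0,5)='T' (+7 fires, +2 burnt)
Step 2: cell (0,5)='F' (+12 fires, +7 burnt)
  -> target ignites at step 2
Step 3: cell (0,5)='.' (+6 fires, +12 burnt)
Step 4: cell (0,5)='.' (+4 fires, +6 burnt)
Step 5: cell (0,5)='.' (+2 fires, +4 burnt)
Step 6: cell (0,5)='.' (+0 fires, +2 burnt)
  fire out at step 6

2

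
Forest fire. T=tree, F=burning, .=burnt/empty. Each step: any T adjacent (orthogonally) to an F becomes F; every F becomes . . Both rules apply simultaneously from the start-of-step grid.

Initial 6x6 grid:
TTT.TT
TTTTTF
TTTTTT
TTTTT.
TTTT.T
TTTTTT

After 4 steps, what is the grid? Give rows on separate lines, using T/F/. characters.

Step 1: 3 trees catch fire, 1 burn out
  TTT.TF
  TTTTF.
  TTTTTF
  TTTTT.
  TTTT.T
  TTTTTT
Step 2: 3 trees catch fire, 3 burn out
  TTT.F.
  TTTF..
  TTTTF.
  TTTTT.
  TTTT.T
  TTTTTT
Step 3: 3 trees catch fire, 3 burn out
  TTT...
  TTF...
  TTTF..
  TTTTF.
  TTTT.T
  TTTTTT
Step 4: 4 trees catch fire, 3 burn out
  TTF...
  TF....
  TTF...
  TTTF..
  TTTT.T
  TTTTTT

TTF...
TF....
TTF...
TTTF..
TTTT.T
TTTTTT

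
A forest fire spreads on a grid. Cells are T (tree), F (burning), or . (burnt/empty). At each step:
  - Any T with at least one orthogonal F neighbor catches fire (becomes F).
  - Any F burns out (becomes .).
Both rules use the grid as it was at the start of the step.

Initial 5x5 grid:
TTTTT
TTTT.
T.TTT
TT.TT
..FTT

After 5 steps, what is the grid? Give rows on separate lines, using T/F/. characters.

Step 1: 1 trees catch fire, 1 burn out
  TTTTT
  TTTT.
  T.TTT
  TT.TT
  ...FT
Step 2: 2 trees catch fire, 1 burn out
  TTTTT
  TTTT.
  T.TTT
  TT.FT
  ....F
Step 3: 2 trees catch fire, 2 burn out
  TTTTT
  TTTT.
  T.TFT
  TT..F
  .....
Step 4: 3 trees catch fire, 2 burn out
  TTTTT
  TTTF.
  T.F.F
  TT...
  .....
Step 5: 2 trees catch fire, 3 burn out
  TTTFT
  TTF..
  T....
  TT...
  .....

TTTFT
TTF..
T....
TT...
.....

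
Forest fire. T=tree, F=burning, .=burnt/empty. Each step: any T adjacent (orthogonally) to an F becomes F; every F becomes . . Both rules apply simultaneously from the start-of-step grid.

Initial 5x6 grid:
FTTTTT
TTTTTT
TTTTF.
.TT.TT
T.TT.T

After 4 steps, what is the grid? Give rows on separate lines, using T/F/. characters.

Step 1: 5 trees catch fire, 2 burn out
  .FTTTT
  FTTTFT
  TTTF..
  .TT.FT
  T.TT.T
Step 2: 8 trees catch fire, 5 burn out
  ..FTFT
  .FTF.F
  FTF...
  .TT..F
  T.TT.T
Step 3: 6 trees catch fire, 8 burn out
  ...F.F
  ..F...
  .F....
  .TF...
  T.TT.F
Step 4: 2 trees catch fire, 6 burn out
  ......
  ......
  ......
  .F....
  T.FT..

......
......
......
.F....
T.FT..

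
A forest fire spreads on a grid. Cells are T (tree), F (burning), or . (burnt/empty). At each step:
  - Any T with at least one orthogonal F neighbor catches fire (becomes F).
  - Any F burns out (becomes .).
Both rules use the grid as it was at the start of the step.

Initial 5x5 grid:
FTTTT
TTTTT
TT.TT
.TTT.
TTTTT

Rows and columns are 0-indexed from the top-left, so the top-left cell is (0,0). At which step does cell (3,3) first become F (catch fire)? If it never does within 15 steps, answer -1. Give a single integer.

Step 1: cell (3,3)='T' (+2 fires, +1 burnt)
Step 2: cell (3,3)='T' (+3 fires, +2 burnt)
Step 3: cell (3,3)='T' (+3 fires, +3 burnt)
Step 4: cell (3,3)='T' (+3 fires, +3 burnt)
Step 5: cell (3,3)='T' (+4 fires, +3 burnt)
Step 6: cell (3,3)='F' (+4 fires, +4 burnt)
  -> target ignites at step 6
Step 7: cell (3,3)='.' (+1 fires, +4 burnt)
Step 8: cell (3,3)='.' (+1 fires, +1 burnt)
Step 9: cell (3,3)='.' (+0 fires, +1 burnt)
  fire out at step 9

6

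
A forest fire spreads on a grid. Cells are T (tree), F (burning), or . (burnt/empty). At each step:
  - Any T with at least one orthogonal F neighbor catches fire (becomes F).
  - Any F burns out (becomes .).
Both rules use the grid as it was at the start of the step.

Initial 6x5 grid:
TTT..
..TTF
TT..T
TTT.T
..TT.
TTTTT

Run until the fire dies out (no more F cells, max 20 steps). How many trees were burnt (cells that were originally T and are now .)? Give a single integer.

Answer: 7

Derivation:
Step 1: +2 fires, +1 burnt (F count now 2)
Step 2: +2 fires, +2 burnt (F count now 2)
Step 3: +1 fires, +2 burnt (F count now 1)
Step 4: +1 fires, +1 burnt (F count now 1)
Step 5: +1 fires, +1 burnt (F count now 1)
Step 6: +0 fires, +1 burnt (F count now 0)
Fire out after step 6
Initially T: 19, now '.': 18
Total burnt (originally-T cells now '.'): 7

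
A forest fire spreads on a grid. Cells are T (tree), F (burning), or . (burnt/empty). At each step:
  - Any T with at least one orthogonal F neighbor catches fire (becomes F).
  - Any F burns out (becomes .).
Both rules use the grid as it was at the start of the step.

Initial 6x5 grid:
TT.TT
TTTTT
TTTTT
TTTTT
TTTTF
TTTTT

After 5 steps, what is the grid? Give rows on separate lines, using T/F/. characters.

Step 1: 3 trees catch fire, 1 burn out
  TT.TT
  TTTTT
  TTTTT
  TTTTF
  TTTF.
  TTTTF
Step 2: 4 trees catch fire, 3 burn out
  TT.TT
  TTTTT
  TTTTF
  TTTF.
  TTF..
  TTTF.
Step 3: 5 trees catch fire, 4 burn out
  TT.TT
  TTTTF
  TTTF.
  TTF..
  TF...
  TTF..
Step 4: 6 trees catch fire, 5 burn out
  TT.TF
  TTTF.
  TTF..
  TF...
  F....
  TF...
Step 5: 5 trees catch fire, 6 burn out
  TT.F.
  TTF..
  TF...
  F....
  .....
  F....

TT.F.
TTF..
TF...
F....
.....
F....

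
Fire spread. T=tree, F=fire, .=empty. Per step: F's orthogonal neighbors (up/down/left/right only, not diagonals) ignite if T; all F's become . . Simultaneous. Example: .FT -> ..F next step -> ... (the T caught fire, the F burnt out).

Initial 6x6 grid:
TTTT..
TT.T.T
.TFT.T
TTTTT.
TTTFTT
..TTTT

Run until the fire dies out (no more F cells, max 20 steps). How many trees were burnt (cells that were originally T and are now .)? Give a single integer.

Step 1: +7 fires, +2 burnt (F count now 7)
Step 2: +8 fires, +7 burnt (F count now 8)
Step 3: +6 fires, +8 burnt (F count now 6)
Step 4: +2 fires, +6 burnt (F count now 2)
Step 5: +0 fires, +2 burnt (F count now 0)
Fire out after step 5
Initially T: 25, now '.': 34
Total burnt (originally-T cells now '.'): 23

Answer: 23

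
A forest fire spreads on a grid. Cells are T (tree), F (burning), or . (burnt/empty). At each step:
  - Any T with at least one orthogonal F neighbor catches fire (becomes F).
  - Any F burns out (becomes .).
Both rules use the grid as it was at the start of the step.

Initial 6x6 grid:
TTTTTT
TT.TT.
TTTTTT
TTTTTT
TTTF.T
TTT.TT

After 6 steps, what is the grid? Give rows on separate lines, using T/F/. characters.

Step 1: 2 trees catch fire, 1 burn out
  TTTTTT
  TT.TT.
  TTTTTT
  TTTFTT
  TTF..T
  TTT.TT
Step 2: 5 trees catch fire, 2 burn out
  TTTTTT
  TT.TT.
  TTTFTT
  TTF.FT
  TF...T
  TTF.TT
Step 3: 7 trees catch fire, 5 burn out
  TTTTTT
  TT.FT.
  TTF.FT
  TF...F
  F....T
  TF..TT
Step 4: 7 trees catch fire, 7 burn out
  TTTFTT
  TT..F.
  TF...F
  F.....
  .....F
  F...TT
Step 5: 5 trees catch fire, 7 burn out
  TTF.FT
  TF....
  F.....
  ......
  ......
  ....TF
Step 6: 4 trees catch fire, 5 burn out
  TF...F
  F.....
  ......
  ......
  ......
  ....F.

TF...F
F.....
......
......
......
....F.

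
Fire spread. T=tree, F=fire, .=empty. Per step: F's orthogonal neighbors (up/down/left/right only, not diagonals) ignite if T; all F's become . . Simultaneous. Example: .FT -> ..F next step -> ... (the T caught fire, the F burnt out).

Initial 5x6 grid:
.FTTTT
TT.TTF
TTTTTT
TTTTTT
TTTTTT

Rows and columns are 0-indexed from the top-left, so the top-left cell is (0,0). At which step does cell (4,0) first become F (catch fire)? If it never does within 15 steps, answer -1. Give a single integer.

Step 1: cell (4,0)='T' (+5 fires, +2 burnt)
Step 2: cell (4,0)='T' (+7 fires, +5 burnt)
Step 3: cell (4,0)='T' (+6 fires, +7 burnt)
Step 4: cell (4,0)='T' (+5 fires, +6 burnt)
Step 5: cell (4,0)='F' (+3 fires, +5 burnt)
  -> target ignites at step 5
Step 6: cell (4,0)='.' (+0 fires, +3 burnt)
  fire out at step 6

5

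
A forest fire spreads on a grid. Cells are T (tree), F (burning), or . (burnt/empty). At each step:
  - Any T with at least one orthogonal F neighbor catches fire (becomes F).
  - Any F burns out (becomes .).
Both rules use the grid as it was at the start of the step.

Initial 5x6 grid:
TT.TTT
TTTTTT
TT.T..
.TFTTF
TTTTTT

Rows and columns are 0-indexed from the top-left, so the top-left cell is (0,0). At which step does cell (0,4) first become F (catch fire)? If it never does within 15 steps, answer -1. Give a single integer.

Step 1: cell (0,4)='T' (+5 fires, +2 burnt)
Step 2: cell (0,4)='T' (+5 fires, +5 burnt)
Step 3: cell (0,4)='T' (+4 fires, +5 burnt)
Step 4: cell (0,4)='T' (+5 fires, +4 burnt)
Step 5: cell (0,4)='F' (+3 fires, +5 burnt)
  -> target ignites at step 5
Step 6: cell (0,4)='.' (+1 fires, +3 burnt)
Step 7: cell (0,4)='.' (+0 fires, +1 burnt)
  fire out at step 7

5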